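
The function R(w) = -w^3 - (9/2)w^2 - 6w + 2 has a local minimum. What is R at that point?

R'(w) = -3w^2 - 9w - 6. Setting R'(w) = 0 gives w ∈ {-2, -1}.
Since R''(w) = -6w - 9, we get R''(-2) = 3 > 0 ⇒ local minimum; R''(-1) = -3 < 0 ⇒ local maximum.
So the local minimum value is R(-2) = 4.

4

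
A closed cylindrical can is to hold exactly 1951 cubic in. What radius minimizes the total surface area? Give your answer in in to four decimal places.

With radius r and height h, πr²h = 1951 so h = 1951/(πr²), and S(r) = 2πr² + 2πrh = 2πr² + 2·1951/r.
S'(r) = 4πr − 2·1951/r² = 0 ⇒ r³ = 1951/(2π), so r ≈ 6.7716 and h = 2r ≈ 13.5432.
S''(r) = 4π + 4·1951/r³ > 0, so this is the minimum; S ≈ 864.3429.

6.7716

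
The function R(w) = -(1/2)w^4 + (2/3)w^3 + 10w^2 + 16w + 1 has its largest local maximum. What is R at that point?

419/3

R'(w) = -2w^3 + 2w^2 + 20w + 16 = 0 at w = -2, -1, 4.
R''(w) = -6w^2 + 4w + 20. R''(-2) = -12 < 0 ⇒ local maximum; R''(-1) = 10 > 0 ⇒ local minimum; R''(4) = -60 < 0 ⇒ local maximum.
Thus R has its largest local maximum at w = 4, with value 419/3.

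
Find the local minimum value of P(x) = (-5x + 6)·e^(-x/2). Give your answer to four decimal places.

By the product rule, P'(x) = ((5/2)x - 8)·e^(-x/2). Since e^(-x/2) > 0, the only critical point is x = 16/5.
P''(16/5) has the same sign as 5/2 > 0, so this is a local minimum.
P(16/5) = (-10)·e^(-8/5) ≈ -2.0190.

-2.0190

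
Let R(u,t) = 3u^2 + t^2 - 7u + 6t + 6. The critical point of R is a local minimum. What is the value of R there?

∂R/∂u = 6u - 7 = 0 and ∂R/∂t = 2t + 6 = 0, so (u, t) = (7/6, -3).
The Hessian has R_{uu} = 6, R_{tt} = 2, R_{ut} = 0, giving D = 12 > 0 with R_{uu} > 0, so the point is a local minimum.
R(7/6, -3) = -85/12.

-85/12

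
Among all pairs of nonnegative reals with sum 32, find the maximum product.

256

With x + y = 32, the product is P(x) = x(32 − x).
P'(x) = 32 − 2x = 0 gives x = 16; P'' = −2 < 0, so this is the maximum.
P = 16·16 = 256.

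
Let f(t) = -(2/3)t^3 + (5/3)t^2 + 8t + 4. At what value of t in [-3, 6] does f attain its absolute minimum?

Differentiating, f'(t) = -2t^2 + (10/3)t + 8; which vanishes at t = -4/3 and t = 3.
Evaluating at the critical points and endpoints: f(-3) = 13,  f(-4/3) = -172/81,  f(3) = 25,  f(6) = -32.
The minimum over the interval is -32, attained at t = 6.

6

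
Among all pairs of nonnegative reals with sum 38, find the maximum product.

361

With x + y = 38, the product is P(x) = x(38 − x).
P'(x) = 38 − 2x = 0 gives x = 19; P'' = −2 < 0, so this is the maximum.
P = 19·19 = 361.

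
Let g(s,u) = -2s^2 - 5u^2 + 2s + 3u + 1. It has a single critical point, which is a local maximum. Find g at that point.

∂g/∂s = -4s + 2 = 0 and ∂g/∂u = -10u + 3 = 0, so (s, u) = (1/2, 3/10).
The Hessian has g_{ss} = -4, g_{uu} = -10, g_{su} = 0, giving D = 40 > 0 with g_{ss} < 0, so the point is a local maximum.
g(1/2, 3/10) = 39/20.

39/20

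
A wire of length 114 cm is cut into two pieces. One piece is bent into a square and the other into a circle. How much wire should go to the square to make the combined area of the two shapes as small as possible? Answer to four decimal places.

Let x be the length used for the square. Square side x/4; circle radius (114−x)/(2π).
A(x) = (x/4)² + π·((114−x)/(2π))² = x²/16 + (114−x)²/(4π) for 0 ≤ x ≤ 114. A'(x) = x/8 − (114−x)/(2π) = 0 gives x = 4·114/(π+4) ≈ 63.8513.
A'' = 1/8 + 1/(2π) > 0, so this gives the minimum combined area; x ≈ 63.8513 cm to the square.

63.8513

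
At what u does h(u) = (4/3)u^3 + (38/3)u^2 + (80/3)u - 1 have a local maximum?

-5

Critical points: h'(u) = 4u^2 + (76/3)u + 80/3 vanishes at u = -5, -4/3.
Second-derivative test with h''(u) = 8u + 76/3: h''(-5) = -44/3 < 0 ⇒ local maximum; h''(-4/3) = 44/3 > 0 ⇒ local minimum.
The local maximum is h(-5) = 47/3.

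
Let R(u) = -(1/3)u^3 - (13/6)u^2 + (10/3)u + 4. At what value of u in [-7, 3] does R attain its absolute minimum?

Differentiating, R'(u) = -u^2 - (13/3)u + 10/3; which vanishes at u = -5 and u = 2/3.
Candidates: R(-7) = -67/6; R(-5) = -151/6; R(2/3) = 418/81; R(3) = -29/2.
The minimum over the interval is -151/6, attained at u = -5.

-5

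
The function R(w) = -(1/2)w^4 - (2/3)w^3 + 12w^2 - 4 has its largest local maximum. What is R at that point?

308/3

R'(w) = -2w^3 - 2w^2 + 24w = 0 at w = -4, 0, 3.
Since R''(w) = -6w^2 - 4w + 24, we get R''(-4) = -56 < 0 ⇒ local maximum; R''(0) = 24 > 0 ⇒ local minimum; R''(3) = -42 < 0 ⇒ local maximum.
Thus R has its largest local maximum at w = -4, with value 308/3.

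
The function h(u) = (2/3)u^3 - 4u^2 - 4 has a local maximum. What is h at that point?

h'(u) = 2u^2 - 8u. Setting h'(u) = 0 gives u ∈ {0, 4}.
h''(u) = 4u - 8. h''(0) = -8 < 0 ⇒ local maximum; h''(4) = 8 > 0 ⇒ local minimum.
So the local maximum value is h(0) = -4.

-4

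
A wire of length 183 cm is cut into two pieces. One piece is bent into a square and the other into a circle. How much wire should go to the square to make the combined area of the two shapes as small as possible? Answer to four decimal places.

102.4981

Let x be the length used for the square. Square side x/4; circle radius (183−x)/(2π).
A(x) = (x/4)² + π·((183−x)/(2π))² = x²/16 + (183−x)²/(4π) for 0 ≤ x ≤ 183. A'(x) = x/8 − (183−x)/(2π) = 0 gives x = 4·183/(π+4) ≈ 102.4981.
A'' = 1/8 + 1/(2π) > 0, so this gives the minimum combined area; x ≈ 102.4981 cm to the square.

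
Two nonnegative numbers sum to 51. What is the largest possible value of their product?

2601/4

With x + y = 51, the product is P(x) = x(51 − x).
P'(x) = 51 − 2x = 0 gives x = 51/2; P'' = −2 < 0, so this is the maximum.
P = 51/2·51/2 = 2601/4.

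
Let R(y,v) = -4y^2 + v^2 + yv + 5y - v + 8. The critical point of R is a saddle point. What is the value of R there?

∂R/∂y = -8y + v + 5 = 0 and ∂R/∂v = y + 2v - 1 = 0, so (y, v) = (11/17, 3/17).
The Hessian has R_{yy} = -8, R_{vv} = 2, R_{yv} = 1, giving D = -17 < 0, so the point is a saddle point.
R(11/17, 3/17) = 162/17.

162/17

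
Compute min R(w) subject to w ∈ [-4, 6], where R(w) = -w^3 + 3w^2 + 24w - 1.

R'(w) = -3w^2 + 6w + 24, which vanishes at w = -2 and w = 4.
Evaluating at the critical points and endpoints: R(-4) = 15; R(-2) = -29; R(4) = 79; R(6) = 35.
The minimum over the interval is -29, attained at w = -2.

-29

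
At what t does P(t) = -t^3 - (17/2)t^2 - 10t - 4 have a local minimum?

-5

P'(t) = -3t^2 - 17t - 10 = 0 at t = -5, -2/3.
Second-derivative test with P''(t) = -6t - 17: P''(-5) = 13 > 0 ⇒ local minimum; P''(-2/3) = -13 < 0 ⇒ local maximum.
Thus P has its local minimum at t = -5, with value -83/2.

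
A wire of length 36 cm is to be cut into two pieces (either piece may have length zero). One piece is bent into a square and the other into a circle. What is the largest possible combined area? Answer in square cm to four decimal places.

103.1324

Let x be the length used for the square. Square side x/4; circle radius (36−x)/(2π).
A(x) = (x/4)² + π·((36−x)/(2π))² = x²/16 + (36−x)²/(4π) for 0 ≤ x ≤ 36. A'(x) = x/8 − (36−x)/(2π) = 0 gives x = 4·36/(π+4) ≈ 20.1636.
A'' > 0, so the interior critical point is a minimum; the maximum is at an endpoint. A(0) = 103.1324 and A(36) = 81.0000, so the largest area is 103.1324.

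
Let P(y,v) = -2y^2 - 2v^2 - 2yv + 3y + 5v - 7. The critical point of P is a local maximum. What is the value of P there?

-23/6

∂P/∂y = -4y - 2v + 3 = 0 and ∂P/∂v = -2y - 4v + 5 = 0, so (y, v) = (1/6, 7/6).
The Hessian has P_{yy} = -4, P_{vv} = -4, P_{yv} = -2, giving D = 12 > 0 with P_{yy} < 0, so the point is a local maximum.
P(1/6, 7/6) = -23/6.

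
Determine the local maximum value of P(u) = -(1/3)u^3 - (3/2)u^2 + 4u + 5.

P'(u) = -u^2 - 3u + 4 = 0 at u = -4, 1.
P''(u) = -2u - 3. P''(-4) = 5 > 0 ⇒ local minimum; P''(1) = -5 < 0 ⇒ local maximum.
The local maximum is P(1) = 43/6.

43/6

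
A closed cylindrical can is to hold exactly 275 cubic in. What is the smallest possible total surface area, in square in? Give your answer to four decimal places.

With radius r and height h, πr²h = 275 so h = 275/(πr²), and S(r) = 2πr² + 2πrh = 2πr² + 2·275/r.
S'(r) = 4πr − 2·275/r² = 0 ⇒ r³ = 275/(2π), so r ≈ 3.5241 and h = 2r ≈ 7.0482.
S''(r) = 4π + 4·275/r³ > 0, so this is the minimum; S ≈ 234.1009.

234.1009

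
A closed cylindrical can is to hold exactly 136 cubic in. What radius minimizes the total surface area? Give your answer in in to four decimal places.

2.7869

With radius r and height h, πr²h = 136 so h = 136/(πr²), and S(r) = 2πr² + 2πrh = 2πr² + 2·136/r.
S'(r) = 4πr − 2·136/r² = 0 ⇒ r³ = 136/(2π), so r ≈ 2.7869 and h = 2r ≈ 5.5738.
S''(r) = 4π + 4·136/r³ > 0, so this is the minimum; S ≈ 146.3998.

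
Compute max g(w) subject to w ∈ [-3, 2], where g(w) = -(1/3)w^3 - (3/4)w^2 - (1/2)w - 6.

The derivative is -w^2 - (3/2)w - 1/2, which vanishes at w = -1 and w = -1/2.
Evaluating at the critical points and endpoints: g(-3) = -9/4,  g(-1) = -71/12,  g(-1/2) = -283/48,  g(2) = -38/3.
Hence the absolute maximum is -9/4 at w = -3.

-9/4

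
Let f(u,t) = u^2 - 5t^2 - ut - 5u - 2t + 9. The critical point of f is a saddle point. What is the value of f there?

∂f/∂u = 2u - t - 5 = 0 and ∂f/∂t = -u - 10t - 2 = 0, so (u, t) = (16/7, -3/7).
The Hessian has f_{uu} = 2, f_{tt} = -10, f_{ut} = -1, giving D = -21 < 0, so the point is a saddle point.
f(16/7, -3/7) = 26/7.

26/7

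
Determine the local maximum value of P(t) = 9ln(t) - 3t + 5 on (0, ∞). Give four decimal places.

5.8875

P'(t) = 9/t − 3 = 0 gives t = 3.
P''(t) = -9/t², which is negative for t > 0, so this is a local maximum.
P(3) = 9·ln(3) - 9 + 5 ≈ 5.8875.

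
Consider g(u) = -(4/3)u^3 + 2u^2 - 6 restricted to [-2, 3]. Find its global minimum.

The derivative is -4u^2 + 4u, which vanishes at u = 0 and u = 1.
Evaluating at the critical points and endpoints: g(-2) = 38/3; g(0) = -6; g(1) = -16/3; g(3) = -24.
Hence the absolute minimum is -24 at u = 3.

-24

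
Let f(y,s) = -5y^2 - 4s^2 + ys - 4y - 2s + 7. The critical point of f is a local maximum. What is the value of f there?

645/79

∂f/∂y = -10y + s - 4 = 0 and ∂f/∂s = y - 8s - 2 = 0, so (y, s) = (-34/79, -24/79).
The Hessian has f_{yy} = -10, f_{ss} = -8, f_{ys} = 1, giving D = 79 > 0 with f_{yy} < 0, so the point is a local maximum.
f(-34/79, -24/79) = 645/79.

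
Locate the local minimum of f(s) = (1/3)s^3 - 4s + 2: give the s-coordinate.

f'(s) = s^2 - 4 = 0 at s = -2, 2.
Second-derivative test with f''(s) = 2s: f''(-2) = -4 < 0 ⇒ local maximum; f''(2) = 4 > 0 ⇒ local minimum.
So the local minimum value is f(2) = -10/3.

2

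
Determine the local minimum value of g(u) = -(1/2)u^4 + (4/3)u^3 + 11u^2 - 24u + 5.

-43/6

Critical points: g'(u) = -2u^3 + 4u^2 + 22u - 24 vanishes at u = -3, 1, 4.
Second-derivative test with g''(u) = -6u^2 + 8u + 22: g''(-3) = -56 < 0 ⇒ local maximum; g''(1) = 24 > 0 ⇒ local minimum; g''(4) = -42 < 0 ⇒ local maximum.
The local minimum is g(1) = -43/6.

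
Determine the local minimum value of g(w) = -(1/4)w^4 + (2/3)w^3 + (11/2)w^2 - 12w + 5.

-13/12

g'(w) = -w^3 + 2w^2 + 11w - 12 = 0 at w = -3, 1, 4.
Since g''(w) = -3w^2 + 4w + 11, we get g''(-3) = -28 < 0 ⇒ local maximum; g''(1) = 12 > 0 ⇒ local minimum; g''(4) = -21 < 0 ⇒ local maximum.
So the local minimum value is g(1) = -13/12.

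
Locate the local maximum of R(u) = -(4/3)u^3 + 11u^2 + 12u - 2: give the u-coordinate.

R'(u) = -4u^2 + 22u + 12. Setting R'(u) = 0 gives u ∈ {-1/2, 6}.
Second-derivative test with R''(u) = -8u + 22: R''(-1/2) = 26 > 0 ⇒ local minimum; R''(6) = -26 < 0 ⇒ local maximum.
So the local maximum value is R(6) = 178.

6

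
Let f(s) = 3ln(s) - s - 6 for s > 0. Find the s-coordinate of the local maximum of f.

3

f'(s) = 3/s − 1 = 0 gives s = 3.
f''(s) = -3/s², which is negative for s > 0, so this is a local maximum.
f(3) = 3·ln(3) - 3 - 6 ≈ -5.7042.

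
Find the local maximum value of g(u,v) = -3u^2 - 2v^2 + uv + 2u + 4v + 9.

271/23

∂g/∂u = -6u + v + 2 = 0 and ∂g/∂v = u - 4v + 4 = 0, so (u, v) = (12/23, 26/23).
The Hessian has g_{uu} = -6, g_{vv} = -4, g_{uv} = 1, giving D = 23 > 0 with g_{uu} < 0, so the point is a local maximum.
g(12/23, 26/23) = 271/23.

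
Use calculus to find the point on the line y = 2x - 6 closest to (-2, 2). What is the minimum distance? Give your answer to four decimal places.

5.3666

Minimize D(x)^2 = (x + 2)^2 + (2x - 8)^2.
d/dx[D^2] = 2(x + 2) + 2·2·(2x - 8) = 0 ⇒ x = 14/5.
Then y = -2/5 and the distance is √(144/5) ≈ 5.3666.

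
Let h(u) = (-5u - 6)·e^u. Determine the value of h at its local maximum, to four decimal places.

h'(u) = (-5)·e^u + (-5u - 6)·1·e^u = (-5u - 11)·e^u. Since e^u > 0, the only critical point is u = -11/5.
h''(-11/5) has the same sign as -5 < 0, so this is a local maximum.
h(-11/5) = (5)·e^(-11/5) ≈ 0.5540.

0.5540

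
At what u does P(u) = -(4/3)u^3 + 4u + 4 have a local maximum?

P'(u) = -4u^2 + 4 = 0 at u = -1, 1.
Second-derivative test with P''(u) = -8u: P''(-1) = 8 > 0 ⇒ local minimum; P''(1) = -8 < 0 ⇒ local maximum.
The local maximum is P(1) = 20/3.

1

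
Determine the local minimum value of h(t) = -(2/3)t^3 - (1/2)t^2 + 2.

47/24

Critical points: h'(t) = -2t^2 - t vanishes at t = -1/2, 0.
Since h''(t) = -4t - 1, we get h''(-1/2) = 1 > 0 ⇒ local minimum; h''(0) = -1 < 0 ⇒ local maximum.
The local minimum is h(-1/2) = 47/24.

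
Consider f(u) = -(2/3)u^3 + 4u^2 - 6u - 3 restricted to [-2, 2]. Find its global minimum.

f'(u) = -2u^2 + 8u - 6, whose only zero in [-2, 2] is u = 1.
Compare values at every candidate in [-2, 2]: f(-2) = 91/3, f(1) = -17/3, f(2) = -13/3.
So the minimum is f(1) = -17/3.

-17/3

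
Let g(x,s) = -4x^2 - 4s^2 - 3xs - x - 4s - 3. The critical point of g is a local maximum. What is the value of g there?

-109/55

∂g/∂x = -8x - 3s - 1 = 0 and ∂g/∂s = -3x - 8s - 4 = 0, so (x, s) = (4/55, -29/55).
The Hessian has g_{xx} = -8, g_{ss} = -8, g_{xs} = -3, giving D = 55 > 0 with g_{xx} < 0, so the point is a local maximum.
g(4/55, -29/55) = -109/55.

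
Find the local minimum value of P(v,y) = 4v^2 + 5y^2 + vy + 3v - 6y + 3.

∂P/∂v = 8v + y + 3 = 0 and ∂P/∂y = v + 10y - 6 = 0, so (v, y) = (-36/79, 51/79).
The Hessian has P_{vv} = 8, P_{yy} = 10, P_{vy} = 1, giving D = 79 > 0 with P_{vv} > 0, so the point is a local minimum.
P(-36/79, 51/79) = 30/79.

30/79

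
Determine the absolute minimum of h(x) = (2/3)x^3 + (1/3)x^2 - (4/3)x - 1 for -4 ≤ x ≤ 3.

-33

h'(x) = 2x^2 + (2/3)x - 4/3, which vanishes at x = -1 and x = 2/3.
Evaluating at the critical points and endpoints: h(-4) = -33; h(-1) = 0; h(2/3) = -125/81; h(3) = 16.
Hence the absolute minimum is -33 at x = -4.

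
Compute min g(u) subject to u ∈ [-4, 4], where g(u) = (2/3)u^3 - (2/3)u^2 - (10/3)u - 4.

g'(u) = 2u^2 - (4/3)u - 10/3, which vanishes at u = -1 and u = 5/3.
Candidates: g(-4) = -44; g(-1) = -2; g(5/3) = -674/81; g(4) = 44/3.
So the minimum is g(-4) = -44.

-44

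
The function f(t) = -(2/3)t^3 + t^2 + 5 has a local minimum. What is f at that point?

Critical points: f'(t) = -2t^2 + 2t vanishes at t = 0, 1.
Second-derivative test with f''(t) = -4t + 2: f''(0) = 2 > 0 ⇒ local minimum; f''(1) = -2 < 0 ⇒ local maximum.
So the local minimum value is f(0) = 5.

5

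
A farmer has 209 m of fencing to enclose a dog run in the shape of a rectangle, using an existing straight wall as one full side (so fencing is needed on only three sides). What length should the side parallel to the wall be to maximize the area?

209/2

Let the sides perpendicular to the wall have length x and the parallel side y, so 2x + y = 209 and the area is A = xy = x(209 − 2x).
A'(x) = 209 − 4x = 0 gives x = 209/4, and A''(x) = −4 < 0 confirms a maximum.
Then y = 209 − 2·209/4 = 209/2 and A = 43681/8.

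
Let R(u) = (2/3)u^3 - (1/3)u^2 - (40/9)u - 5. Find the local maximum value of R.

-101/81

R'(u) = 2u^2 - (2/3)u - 40/9 = 0 at u = -4/3, 5/3.
R''(u) = 4u - 2/3. R''(-4/3) = -6 < 0 ⇒ local maximum; R''(5/3) = 6 > 0 ⇒ local minimum.
Thus R has its local maximum at u = -4/3, with value -101/81.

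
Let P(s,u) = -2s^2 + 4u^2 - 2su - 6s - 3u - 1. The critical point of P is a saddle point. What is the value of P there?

7/2

∂P/∂s = -4s - 2u - 6 = 0 and ∂P/∂u = -2s + 8u - 3 = 0, so (s, u) = (-3/2, 0).
The Hessian has P_{ss} = -4, P_{uu} = 8, P_{su} = -2, giving D = -36 < 0, so the point is a saddle point.
P(-3/2, 0) = 7/2.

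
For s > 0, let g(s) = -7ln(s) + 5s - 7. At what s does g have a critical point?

g'(s) = -7/s + 5 = 0 gives s = 7/5.
g''(s) = 7/s², which is positive for s > 0, so this is a local minimum.
g(7/5) = -7·ln(7/5) + 7 - 7 ≈ -2.3553.

7/5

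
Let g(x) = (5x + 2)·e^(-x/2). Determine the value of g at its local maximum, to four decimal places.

By the product rule, g'(x) = (-(5/2)x + 4)·e^(-x/2). Since e^(-x/2) > 0, the only critical point is x = 8/5.
g''(8/5) has the same sign as -5/2 < 0, so this is a local maximum.
g(8/5) = (10)·e^(-4/5) ≈ 4.4933.

4.4933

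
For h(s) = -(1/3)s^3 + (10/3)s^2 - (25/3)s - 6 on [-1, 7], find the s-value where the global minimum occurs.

h'(s) = -s^2 + (20/3)s - 25/3, which vanishes at s = 5/3 and s = 5.
Evaluating at the critical points and endpoints: h(-1) = 6; h(5/3) = -986/81; h(5) = -6; h(7) = -46/3.
Hence the absolute minimum is -46/3 at s = 7.

7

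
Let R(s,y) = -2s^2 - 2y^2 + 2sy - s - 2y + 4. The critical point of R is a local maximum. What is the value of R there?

∂R/∂s = -4s + 2y - 1 = 0 and ∂R/∂y = 2s - 4y - 2 = 0, so (s, y) = (-2/3, -5/6).
The Hessian has R_{ss} = -4, R_{yy} = -4, R_{sy} = 2, giving D = 12 > 0 with R_{ss} < 0, so the point is a local maximum.
R(-2/3, -5/6) = 31/6.

31/6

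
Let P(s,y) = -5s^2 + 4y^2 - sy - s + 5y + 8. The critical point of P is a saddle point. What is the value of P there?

58/9

∂P/∂s = -10s - y - 1 = 0 and ∂P/∂y = -s + 8y + 5 = 0, so (s, y) = (-1/27, -17/27).
The Hessian has P_{ss} = -10, P_{yy} = 8, P_{sy} = -1, giving D = -81 < 0, so the point is a saddle point.
P(-1/27, -17/27) = 58/9.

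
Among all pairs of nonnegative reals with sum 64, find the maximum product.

With x + y = 64, the product is P(x) = x(64 − x).
P'(x) = 64 − 2x = 0 gives x = 32; P'' = −2 < 0, so this is the maximum.
P = 32·32 = 1024.

1024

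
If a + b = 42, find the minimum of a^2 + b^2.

With a + b = 42, a^2 + b^2 = a^2 + (42 − a)^2.
The derivative 2a − 2(42 − a) = 4a − 84 vanishes at a = 21; second derivative 4 > 0, a minimum.
The minimum is 2·(21)^2 = 882.

882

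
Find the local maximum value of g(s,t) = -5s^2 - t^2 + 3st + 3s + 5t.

179/11

∂g/∂s = -10s + 3t + 3 = 0 and ∂g/∂t = 3s - 2t + 5 = 0, so (s, t) = (21/11, 59/11).
The Hessian has g_{ss} = -10, g_{tt} = -2, g_{st} = 3, giving D = 11 > 0 with g_{ss} < 0, so the point is a local maximum.
g(21/11, 59/11) = 179/11.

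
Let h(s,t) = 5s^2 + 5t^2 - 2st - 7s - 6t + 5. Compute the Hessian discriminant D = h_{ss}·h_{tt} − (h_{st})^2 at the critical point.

∂h/∂s = 10s - 2t - 7 = 0 and ∂h/∂t = -2s + 10t - 6 = 0, so (s, t) = (41/48, 37/48).
The Hessian has h_{ss} = 10, h_{tt} = 10, h_{st} = -2, giving D = 96 > 0 with h_{ss} > 0, so the point is a local minimum.
D = (10)·(10) − (-2)^2 = 96.

96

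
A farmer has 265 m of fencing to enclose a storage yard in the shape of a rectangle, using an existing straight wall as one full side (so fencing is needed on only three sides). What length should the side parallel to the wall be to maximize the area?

265/2

Let the sides perpendicular to the wall have length x and the parallel side y, so 2x + y = 265 and the area is A = xy = x(265 − 2x).
A'(x) = 265 − 4x = 0 gives x = 265/4, and A''(x) = −4 < 0 confirms a maximum.
Then y = 265 − 2·265/4 = 265/2 and A = 70225/8.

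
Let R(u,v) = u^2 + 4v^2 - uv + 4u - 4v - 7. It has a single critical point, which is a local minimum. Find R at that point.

∂R/∂u = 2u - v + 4 = 0 and ∂R/∂v = -u + 8v - 4 = 0, so (u, v) = (-28/15, 4/15).
The Hessian has R_{uu} = 2, R_{vv} = 8, R_{uv} = -1, giving D = 15 > 0 with R_{uu} > 0, so the point is a local minimum.
R(-28/15, 4/15) = -169/15.

-169/15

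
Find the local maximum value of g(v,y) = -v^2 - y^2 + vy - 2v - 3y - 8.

∂g/∂v = -2v + y - 2 = 0 and ∂g/∂y = v - 2y - 3 = 0, so (v, y) = (-7/3, -8/3).
The Hessian has g_{vv} = -2, g_{yy} = -2, g_{vy} = 1, giving D = 3 > 0 with g_{vv} < 0, so the point is a local maximum.
g(-7/3, -8/3) = -5/3.

-5/3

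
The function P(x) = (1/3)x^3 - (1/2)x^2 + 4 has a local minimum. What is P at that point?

23/6

P'(x) = x^2 - x = 0 at x = 0, 1.
P''(x) = 2x - 1. P''(0) = -1 < 0 ⇒ local maximum; P''(1) = 1 > 0 ⇒ local minimum.
So the local minimum value is P(1) = 23/6.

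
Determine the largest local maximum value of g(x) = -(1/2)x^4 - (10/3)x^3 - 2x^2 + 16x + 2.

g'(x) = -2x^3 - 10x^2 - 4x + 16. Setting g'(x) = 0 gives x ∈ {-4, -2, 1}.
Since g''(x) = -6x^2 - 20x - 4, we get g''(-4) = -20 < 0 ⇒ local maximum; g''(-2) = 12 > 0 ⇒ local minimum; g''(1) = -30 < 0 ⇒ local maximum.
The largest local maximum is g(1) = 73/6.

73/6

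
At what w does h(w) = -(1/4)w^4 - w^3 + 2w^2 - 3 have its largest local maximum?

Critical points: h'(w) = -w^3 - 3w^2 + 4w vanishes at w = -4, 0, 1.
Second-derivative test with h''(w) = -3w^2 - 6w + 4: h''(-4) = -20 < 0 ⇒ local maximum; h''(0) = 4 > 0 ⇒ local minimum; h''(1) = -5 < 0 ⇒ local maximum.
The largest local maximum is h(-4) = 29.

-4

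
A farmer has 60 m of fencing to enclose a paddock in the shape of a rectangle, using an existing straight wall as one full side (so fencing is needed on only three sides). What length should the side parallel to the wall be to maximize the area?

30

Let the sides perpendicular to the wall have length x and the parallel side y, so 2x + y = 60 and the area is A = xy = x(60 − 2x).
A'(x) = 60 − 4x = 0 gives x = 15, and A''(x) = −4 < 0 confirms a maximum.
Then y = 60 − 2·15 = 30 and A = 450.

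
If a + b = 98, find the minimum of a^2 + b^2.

4802

With a + b = 98, a^2 + b^2 = a^2 + (98 − a)^2.
The derivative 2a − 2(98 − a) = 4a − 196 vanishes at a = 49; second derivative 4 > 0, a minimum.
The minimum is 2·(49)^2 = 4802.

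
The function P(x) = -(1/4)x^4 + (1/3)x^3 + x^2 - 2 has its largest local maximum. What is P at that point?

2/3

P'(x) = -x^3 + x^2 + 2x. Setting P'(x) = 0 gives x ∈ {-1, 0, 2}.
Second-derivative test with P''(x) = -3x^2 + 2x + 2: P''(-1) = -3 < 0 ⇒ local maximum; P''(0) = 2 > 0 ⇒ local minimum; P''(2) = -6 < 0 ⇒ local maximum.
Thus P has its largest local maximum at x = 2, with value 2/3.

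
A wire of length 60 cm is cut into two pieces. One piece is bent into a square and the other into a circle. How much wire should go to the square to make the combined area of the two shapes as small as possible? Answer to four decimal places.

Let x be the length used for the square. Square side x/4; circle radius (60−x)/(2π).
A(x) = (x/4)² + π·((60−x)/(2π))² = x²/16 + (60−x)²/(4π) for 0 ≤ x ≤ 60. A'(x) = x/8 − (60−x)/(2π) = 0 gives x = 4·60/(π+4) ≈ 33.6059.
A'' = 1/8 + 1/(2π) > 0, so this gives the minimum combined area; x ≈ 33.6059 cm to the square.

33.6059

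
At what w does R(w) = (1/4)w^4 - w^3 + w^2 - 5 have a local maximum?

R'(w) = w^3 - 3w^2 + 2w. Setting R'(w) = 0 gives w ∈ {0, 1, 2}.
R''(w) = 3w^2 - 6w + 2. R''(0) = 2 > 0 ⇒ local minimum; R''(1) = -1 < 0 ⇒ local maximum; R''(2) = 2 > 0 ⇒ local minimum.
Thus R has its local maximum at w = 1, with value -19/4.

1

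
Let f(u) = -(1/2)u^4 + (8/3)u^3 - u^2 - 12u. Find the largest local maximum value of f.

47/6

f'(u) = -2u^3 + 8u^2 - 2u - 12 = 0 at u = -1, 2, 3.
Second-derivative test with f''(u) = -6u^2 + 16u - 2: f''(-1) = -24 < 0 ⇒ local maximum; f''(2) = 6 > 0 ⇒ local minimum; f''(3) = -8 < 0 ⇒ local maximum.
Thus f has its largest local maximum at u = -1, with value 47/6.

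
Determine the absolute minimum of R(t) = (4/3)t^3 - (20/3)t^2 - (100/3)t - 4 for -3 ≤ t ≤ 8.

Differentiating, R'(t) = 4t^2 - (40/3)t - 100/3; which vanishes at t = -5/3 and t = 5.
Evaluating at the critical points and endpoints: R(-3) = 0, R(-5/3) = 2176/81, R(5) = -512/3, R(8) = -44/3.
So the minimum is R(5) = -512/3.

-512/3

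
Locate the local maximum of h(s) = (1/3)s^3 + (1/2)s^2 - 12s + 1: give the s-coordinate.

-4

Critical points: h'(s) = s^2 + s - 12 vanishes at s = -4, 3.
Second-derivative test with h''(s) = 2s + 1: h''(-4) = -7 < 0 ⇒ local maximum; h''(3) = 7 > 0 ⇒ local minimum.
Thus h has its local maximum at s = -4, with value 107/3.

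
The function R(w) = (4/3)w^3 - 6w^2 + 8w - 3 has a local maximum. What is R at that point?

R'(w) = 4w^2 - 12w + 8 = 0 at w = 1, 2.
Since R''(w) = 8w - 12, we get R''(1) = -4 < 0 ⇒ local maximum; R''(2) = 4 > 0 ⇒ local minimum.
The local maximum is R(1) = 1/3.

1/3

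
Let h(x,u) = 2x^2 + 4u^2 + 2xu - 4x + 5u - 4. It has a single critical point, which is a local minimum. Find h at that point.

-19/2

∂h/∂x = 4x + 2u - 4 = 0 and ∂h/∂u = 2x + 8u + 5 = 0, so (x, u) = (3/2, -1).
The Hessian has h_{xx} = 4, h_{uu} = 8, h_{xu} = 2, giving D = 28 > 0 with h_{xx} > 0, so the point is a local minimum.
h(3/2, -1) = -19/2.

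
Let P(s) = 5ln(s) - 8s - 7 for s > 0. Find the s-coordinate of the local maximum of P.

5/8

P'(s) = 5/s − 8 = 0 gives s = 5/8.
P''(s) = -5/s², which is negative for s > 0, so this is a local maximum.
P(5/8) = 5·ln(5/8) - 5 - 7 ≈ -14.3500.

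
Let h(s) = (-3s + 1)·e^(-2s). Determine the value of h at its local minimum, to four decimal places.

-0.2833

By the product rule, h'(s) = (6s - 5)·e^(-2s). Since e^(-2s) > 0, the only critical point is s = 5/6.
h''(5/6) has the same sign as 6 > 0, so this is a local minimum.
h(5/6) = (-3/2)·e^(-5/3) ≈ -0.2833.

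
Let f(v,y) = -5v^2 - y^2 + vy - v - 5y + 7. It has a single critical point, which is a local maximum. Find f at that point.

264/19

∂f/∂v = -10v + y - 1 = 0 and ∂f/∂y = v - 2y - 5 = 0, so (v, y) = (-7/19, -51/19).
The Hessian has f_{vv} = -10, f_{yy} = -2, f_{vy} = 1, giving D = 19 > 0 with f_{vv} < 0, so the point is a local maximum.
f(-7/19, -51/19) = 264/19.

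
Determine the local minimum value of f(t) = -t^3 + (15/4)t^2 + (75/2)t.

-875/16

f'(t) = -3t^2 + (15/2)t + 75/2. Setting f'(t) = 0 gives t ∈ {-5/2, 5}.
Second-derivative test with f''(t) = -6t + 15/2: f''(-5/2) = 45/2 > 0 ⇒ local minimum; f''(5) = -45/2 < 0 ⇒ local maximum.
So the local minimum value is f(-5/2) = -875/16.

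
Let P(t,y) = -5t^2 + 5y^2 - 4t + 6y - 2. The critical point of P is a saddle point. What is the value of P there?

-3

∂P/∂t = -10t - 4 = 0 and ∂P/∂y = 10y + 6 = 0, so (t, y) = (-2/5, -3/5).
The Hessian has P_{tt} = -10, P_{yy} = 10, P_{ty} = 0, giving D = -100 < 0, so the point is a saddle point.
P(-2/5, -3/5) = -3.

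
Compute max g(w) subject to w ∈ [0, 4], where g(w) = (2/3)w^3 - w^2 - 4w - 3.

23/3

The derivative is 2w^2 - 2w - 4, whose only zero in [0, 4] is w = 2.
Candidates: g(0) = -3, g(2) = -29/3, g(4) = 23/3.
So the maximum is g(4) = 23/3.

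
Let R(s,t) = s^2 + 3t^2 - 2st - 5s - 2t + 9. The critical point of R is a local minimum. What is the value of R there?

-27/8

∂R/∂s = 2s - 2t - 5 = 0 and ∂R/∂t = -2s + 6t - 2 = 0, so (s, t) = (17/4, 7/4).
The Hessian has R_{ss} = 2, R_{tt} = 6, R_{st} = -2, giving D = 8 > 0 with R_{ss} > 0, so the point is a local minimum.
R(17/4, 7/4) = -27/8.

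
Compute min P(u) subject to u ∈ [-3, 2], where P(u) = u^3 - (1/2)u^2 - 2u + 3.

P'(u) = 3u^2 - u - 2, which vanishes at u = -2/3 and u = 1.
Evaluating at the critical points and endpoints: P(-3) = -45/2; P(-2/3) = 103/27; P(1) = 3/2; P(2) = 5.
The minimum over the interval is -45/2, attained at u = -3.

-45/2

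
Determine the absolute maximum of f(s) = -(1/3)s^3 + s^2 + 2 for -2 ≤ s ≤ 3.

26/3

Differentiating, f'(s) = -s^2 + 2s; which vanishes at s = 0 and s = 2.
Candidates: f(-2) = 26/3; f(0) = 2; f(2) = 10/3; f(3) = 2.
So the maximum is f(-2) = 26/3.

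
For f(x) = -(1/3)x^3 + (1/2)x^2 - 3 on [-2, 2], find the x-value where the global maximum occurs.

The derivative is -x^2 + x, which vanishes at x = 0 and x = 1.
Candidates: f(-2) = 5/3; f(0) = -3; f(1) = -17/6; f(2) = -11/3.
So the maximum is f(-2) = 5/3.

-2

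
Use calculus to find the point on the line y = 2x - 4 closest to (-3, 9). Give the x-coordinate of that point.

Minimize D(x)^2 = (x + 3)^2 + (2x - 13)^2.
d/dx[D^2] = 2(x + 3) + 2·2·(2x - 13) = 0 ⇒ x = 23/5.
Then y = 26/5 and the distance is √(361/5) ≈ 8.4971.

23/5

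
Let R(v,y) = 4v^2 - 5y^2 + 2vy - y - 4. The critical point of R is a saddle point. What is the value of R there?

∂R/∂v = 8v + 2y = 0 and ∂R/∂y = 2v - 10y - 1 = 0, so (v, y) = (1/42, -2/21).
The Hessian has R_{vv} = 8, R_{yy} = -10, R_{vy} = 2, giving D = -84 < 0, so the point is a saddle point.
R(1/42, -2/21) = -83/21.

-83/21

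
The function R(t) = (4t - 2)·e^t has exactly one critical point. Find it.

R'(t) = 4·e^t + (4t - 2)·1·e^t = (4t + 2)·e^t. Since e^t > 0, the only critical point is t = -1/2.
R''(-1/2) has the same sign as 4 > 0, so this is a local minimum.
R(-1/2) = (-4)·e^(-1/2) ≈ -2.4261.

-1/2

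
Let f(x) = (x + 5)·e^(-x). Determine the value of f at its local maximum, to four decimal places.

Differentiating with the product rule gives f'(x) = (-x - 4)·e^(-x). Since e^(-x) > 0, the only critical point is x = -4.
f''(-4) has the same sign as -1 < 0, so this is a local maximum.
f(-4) = (1)·e^(4) ≈ 54.5982.

54.5982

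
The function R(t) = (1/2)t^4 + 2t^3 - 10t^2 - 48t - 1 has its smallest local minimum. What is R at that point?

-281/2

R'(t) = 2t^3 + 6t^2 - 20t - 48 = 0 at t = -4, -2, 3.
Second-derivative test with R''(t) = 6t^2 + 12t - 20: R''(-4) = 28 > 0 ⇒ local minimum; R''(-2) = -20 < 0 ⇒ local maximum; R''(3) = 70 > 0 ⇒ local minimum.
The smallest local minimum is R(3) = -281/2.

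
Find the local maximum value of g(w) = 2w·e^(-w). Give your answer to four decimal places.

0.7358

Differentiating with the product rule gives g'(w) = (-2w + 2)·e^(-w). Since e^(-w) > 0, the only critical point is w = 1.
g''(1) has the same sign as -2 < 0, so this is a local maximum.
g(1) = (2)·e^(-1) ≈ 0.7358.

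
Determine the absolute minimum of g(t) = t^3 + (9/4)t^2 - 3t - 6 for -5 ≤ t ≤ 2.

-239/4

g'(t) = 3t^2 + (9/2)t - 3, which vanishes at t = -2 and t = 1/2.
Compare values at every candidate in [-5, 2]: g(-5) = -239/4, g(-2) = 1, g(1/2) = -109/16, g(2) = 5.
Hence the absolute minimum is -239/4 at t = -5.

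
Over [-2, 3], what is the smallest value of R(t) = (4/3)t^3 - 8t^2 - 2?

-134/3

R'(t) = 4t^2 - 16t, whose only zero in [-2, 3] is t = 0.
Candidates: R(-2) = -134/3; R(0) = -2; R(3) = -38.
The minimum over the interval is -134/3, attained at t = -2.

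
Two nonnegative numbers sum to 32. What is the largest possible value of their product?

256

With x + y = 32, the product is P(x) = x(32 − x).
P'(x) = 32 − 2x = 0 gives x = 16; P'' = −2 < 0, so this is the maximum.
P = 16·16 = 256.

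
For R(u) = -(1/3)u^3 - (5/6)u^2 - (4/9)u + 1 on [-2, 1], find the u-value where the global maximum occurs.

-2

Differentiating, R'(u) = -u^2 - (5/3)u - 4/9; which vanishes at u = -4/3 and u = -1/3.
Candidates: R(-2) = 11/9, R(-4/3) = 73/81, R(-1/3) = 173/162, R(1) = -11/18.
The maximum over the interval is 11/9, attained at u = -2.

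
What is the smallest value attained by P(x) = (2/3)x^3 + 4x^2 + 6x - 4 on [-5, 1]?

-52/3

Differentiating, P'(x) = 2x^2 + 8x + 6; which vanishes at x = -3 and x = -1.
Evaluating at the critical points and endpoints: P(-5) = -52/3, P(-3) = -4, P(-1) = -20/3, P(1) = 20/3.
So the minimum is P(-5) = -52/3.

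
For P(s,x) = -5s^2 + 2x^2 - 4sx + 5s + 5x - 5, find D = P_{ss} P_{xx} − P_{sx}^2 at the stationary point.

∂P/∂s = -10s - 4x + 5 = 0 and ∂P/∂x = -4s + 4x + 5 = 0, so (s, x) = (5/7, -15/28).
The Hessian has P_{ss} = -10, P_{xx} = 4, P_{sx} = -4, giving D = -56 < 0, so the point is a saddle point.
D = (-10)·(4) − (-4)^2 = -56.

-56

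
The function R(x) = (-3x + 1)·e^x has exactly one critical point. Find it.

-2/3

R'(x) = (-3)·e^x + (-3x + 1)·1·e^x = (-3x - 2)·e^x. Since e^x > 0, the only critical point is x = -2/3.
R''(-2/3) has the same sign as -3 < 0, so this is a local maximum.
R(-2/3) = (3)·e^(-2/3) ≈ 1.5403.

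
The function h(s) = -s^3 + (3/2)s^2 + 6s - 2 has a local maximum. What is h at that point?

8

h'(s) = -3s^2 + 3s + 6. Setting h'(s) = 0 gives s ∈ {-1, 2}.
h''(s) = -6s + 3. h''(-1) = 9 > 0 ⇒ local minimum; h''(2) = -9 < 0 ⇒ local maximum.
So the local maximum value is h(2) = 8.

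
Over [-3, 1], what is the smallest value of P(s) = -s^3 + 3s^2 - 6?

-6

P'(s) = -3s^2 + 6s, whose only zero in [-3, 1] is s = 0.
Compare values at every candidate in [-3, 1]: P(-3) = 48; P(0) = -6; P(1) = -4.
The minimum over the interval is -6, attained at s = 0.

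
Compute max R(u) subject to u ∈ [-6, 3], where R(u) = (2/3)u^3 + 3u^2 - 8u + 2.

118/3

R'(u) = 2u^2 + 6u - 8, which vanishes at u = -4 and u = 1.
Candidates: R(-6) = 14; R(-4) = 118/3; R(1) = -7/3; R(3) = 23.
The maximum over the interval is 118/3, attained at u = -4.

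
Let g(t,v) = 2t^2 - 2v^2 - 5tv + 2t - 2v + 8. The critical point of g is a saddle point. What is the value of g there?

308/41

∂g/∂t = 4t - 5v + 2 = 0 and ∂g/∂v = -5t - 4v - 2 = 0, so (t, v) = (-18/41, 2/41).
The Hessian has g_{tt} = 4, g_{vv} = -4, g_{tv} = -5, giving D = -41 < 0, so the point is a saddle point.
g(-18/41, 2/41) = 308/41.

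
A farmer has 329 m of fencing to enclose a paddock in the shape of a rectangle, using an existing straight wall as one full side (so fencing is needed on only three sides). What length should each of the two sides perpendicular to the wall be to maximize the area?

Let the sides perpendicular to the wall have length x and the parallel side y, so 2x + y = 329 and the area is A = xy = x(329 − 2x).
A'(x) = 329 − 4x = 0 gives x = 329/4, and A''(x) = −4 < 0 confirms a maximum.
Then y = 329 − 2·329/4 = 329/2 and A = 108241/8.

329/4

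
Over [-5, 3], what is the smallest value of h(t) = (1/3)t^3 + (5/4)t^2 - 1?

The derivative is t^2 + (5/2)t, which vanishes at t = -5/2 and t = 0.
Evaluating at the critical points and endpoints: h(-5) = -137/12; h(-5/2) = 77/48; h(0) = -1; h(3) = 77/4.
So the minimum is h(-5) = -137/12.

-137/12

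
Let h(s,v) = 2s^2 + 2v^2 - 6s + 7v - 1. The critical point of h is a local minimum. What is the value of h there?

∂h/∂s = 4s - 6 = 0 and ∂h/∂v = 4v + 7 = 0, so (s, v) = (3/2, -7/4).
The Hessian has h_{ss} = 4, h_{vv} = 4, h_{sv} = 0, giving D = 16 > 0 with h_{ss} > 0, so the point is a local minimum.
h(3/2, -7/4) = -93/8.

-93/8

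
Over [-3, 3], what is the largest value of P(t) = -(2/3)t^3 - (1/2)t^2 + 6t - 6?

P'(t) = -2t^2 - t + 6, which vanishes at t = -2 and t = 3/2.
Compare values at every candidate in [-3, 3]: P(-3) = -21/2,  P(-2) = -44/3,  P(3/2) = -3/8,  P(3) = -21/2.
So the maximum is P(3/2) = -3/8.

-3/8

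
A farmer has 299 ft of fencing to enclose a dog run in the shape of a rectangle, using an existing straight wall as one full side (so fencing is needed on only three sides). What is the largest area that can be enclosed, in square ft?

Let the sides perpendicular to the wall have length x and the parallel side y, so 2x + y = 299 and the area is A = xy = x(299 − 2x).
A'(x) = 299 − 4x = 0 gives x = 299/4, and A''(x) = −4 < 0 confirms a maximum.
Then y = 299 − 2·299/4 = 299/2 and A = 89401/8.

89401/8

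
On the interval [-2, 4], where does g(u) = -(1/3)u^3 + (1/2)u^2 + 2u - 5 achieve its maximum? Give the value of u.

2

The derivative is -u^2 + u + 2, which vanishes at u = -1 and u = 2.
Candidates: g(-2) = -13/3, g(-1) = -37/6, g(2) = -5/3, g(4) = -31/3.
Hence the absolute maximum is -5/3 at u = 2.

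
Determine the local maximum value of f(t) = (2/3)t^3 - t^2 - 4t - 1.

f'(t) = 2t^2 - 2t - 4 = 0 at t = -1, 2.
Second-derivative test with f''(t) = 4t - 2: f''(-1) = -6 < 0 ⇒ local maximum; f''(2) = 6 > 0 ⇒ local minimum.
The local maximum is f(-1) = 4/3.

4/3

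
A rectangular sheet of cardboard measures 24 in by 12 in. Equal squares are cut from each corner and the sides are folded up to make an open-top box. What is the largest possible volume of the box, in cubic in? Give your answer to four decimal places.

With cut size x, the volume is V(x) = x(24 − 2x)(12 − 2x) for 0 < x < 6.
V'(x) = 12x^2 − 144x + 288. Setting V'(x) = 0 gives x ≈ 2.5359 (the root in (0, 6)).
V''(x) = 24x − 144 is negative there, so this is the maximum; V ≈ 332.5538.

332.5538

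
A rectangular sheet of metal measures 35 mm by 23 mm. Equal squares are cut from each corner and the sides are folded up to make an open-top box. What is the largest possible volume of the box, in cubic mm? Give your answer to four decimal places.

1638.0647

With cut size x, the volume is V(x) = x(35 − 2x)(23 − 2x) for 0 < x < 11.5.
V'(x) = 12x^2 − 232x + 805. Setting V'(x) = 0 gives x ≈ 4.5324 (the root in (0, 11.5)).
V''(x) = 24x − 232 is negative there, so this is the maximum; V ≈ 1638.0647.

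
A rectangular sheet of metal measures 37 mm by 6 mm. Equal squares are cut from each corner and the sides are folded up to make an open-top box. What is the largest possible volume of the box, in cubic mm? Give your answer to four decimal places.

153.2966

With cut size x, the volume is V(x) = x(37 − 2x)(6 − 2x) for 0 < x < 3.
V'(x) = 12x^2 − 172x + 222. Setting V'(x) = 0 gives x ≈ 1.4342 (the root in (0, 3)).
V''(x) = 24x − 172 is negative there, so this is the maximum; V ≈ 153.2966.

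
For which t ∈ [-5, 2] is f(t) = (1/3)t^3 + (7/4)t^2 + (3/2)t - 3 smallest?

f'(t) = t^2 + (7/2)t + 3/2, which vanishes at t = -3 and t = -1/2.
Evaluating at the critical points and endpoints: f(-5) = -101/12; f(-3) = -3/4; f(-1/2) = -161/48; f(2) = 29/3.
The minimum over the interval is -101/12, attained at t = -5.

-5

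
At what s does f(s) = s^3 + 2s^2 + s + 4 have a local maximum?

f'(s) = 3s^2 + 4s + 1. Setting f'(s) = 0 gives s ∈ {-1, -1/3}.
Second-derivative test with f''(s) = 6s + 4: f''(-1) = -2 < 0 ⇒ local maximum; f''(-1/3) = 2 > 0 ⇒ local minimum.
Thus f has its local maximum at s = -1, with value 4.

-1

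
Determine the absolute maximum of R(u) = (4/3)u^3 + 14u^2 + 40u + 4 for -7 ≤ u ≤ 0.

Differentiating, R'(u) = 4u^2 + 28u + 40; which vanishes at u = -5 and u = -2.
Compare values at every candidate in [-7, 0]: R(-7) = -142/3, R(-5) = -38/3, R(-2) = -92/3, R(0) = 4.
So the maximum is R(0) = 4.

4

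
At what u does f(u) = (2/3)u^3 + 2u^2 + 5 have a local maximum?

f'(u) = 2u^2 + 4u = 0 at u = -2, 0.
Since f''(u) = 4u + 4, we get f''(-2) = -4 < 0 ⇒ local maximum; f''(0) = 4 > 0 ⇒ local minimum.
Thus f has its local maximum at u = -2, with value 23/3.

-2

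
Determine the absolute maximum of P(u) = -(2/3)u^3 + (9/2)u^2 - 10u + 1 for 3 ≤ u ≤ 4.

-13/2

P'(u) = -2u^2 + 9u - 10, which has no zeros in [3, 4].
Compare values at every candidate in [3, 4]: P(3) = -13/2; P(4) = -29/3.
The maximum over the interval is -13/2, attained at u = 3.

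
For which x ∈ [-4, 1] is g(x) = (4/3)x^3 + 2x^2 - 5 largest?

Differentiating, g'(x) = 4x^2 + 4x; which vanishes at x = -1 and x = 0.
Evaluating at the critical points and endpoints: g(-4) = -175/3; g(-1) = -13/3; g(0) = -5; g(1) = -5/3.
So the maximum is g(1) = -5/3.

1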